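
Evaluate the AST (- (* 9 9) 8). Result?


Evaluate inner: (* 9 9) = 81
Evaluate root: (- 81 8) = 73
Result: 73


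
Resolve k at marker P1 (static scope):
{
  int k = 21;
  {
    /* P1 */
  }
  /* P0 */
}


P1's block does not declare k; resolves to the enclosing declaration at depth 0
k = 21


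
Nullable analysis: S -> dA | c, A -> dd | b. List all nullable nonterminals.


A nonterminal is nullable iff some alternative derives ε (directly, or every symbol in it is nullable)
Nullable: {}


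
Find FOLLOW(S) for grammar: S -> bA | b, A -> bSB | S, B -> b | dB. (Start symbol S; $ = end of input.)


$ ∈ FOLLOW(S). For each A -> αBβ: add FIRST(β)\{ε} to FOLLOW(B); if β nullable, add FOLLOW(A).
FOLLOW(S) = {$, b, d}


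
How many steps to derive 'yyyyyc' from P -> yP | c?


Derivation: P => yP => yyP => yyyP => yyyyP => yyyyyP => yyyyyc
Steps: 6


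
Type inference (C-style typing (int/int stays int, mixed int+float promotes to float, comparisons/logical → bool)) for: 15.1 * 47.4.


Operand types: float * float
Rule: mixed int/float promotes to float; int/int stays int
Result type: float


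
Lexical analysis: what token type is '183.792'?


Pattern: digits with a decimal point
Type: FLOAT_LITERAL


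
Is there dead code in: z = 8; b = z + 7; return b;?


z is read by b's definition; b is returned
No dead code


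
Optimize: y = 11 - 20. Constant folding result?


11 - 20 = -9 at compile time
Optimized: y = -9


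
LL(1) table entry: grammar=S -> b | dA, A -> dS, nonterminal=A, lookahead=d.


For [A, d]: 'd' ∈ FIRST(dS)
Entry: A -> dS


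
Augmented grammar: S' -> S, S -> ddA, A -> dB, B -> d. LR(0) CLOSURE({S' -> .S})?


Start: S' -> .S
For each item with dot before a nonterminal B, add B -> .γ for every B-production
Closure: [S' -> .S, S -> .ddA]


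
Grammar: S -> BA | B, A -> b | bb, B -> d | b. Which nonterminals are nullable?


A nonterminal is nullable iff some alternative derives ε (directly, or every symbol in it is nullable)
Nullable: {}


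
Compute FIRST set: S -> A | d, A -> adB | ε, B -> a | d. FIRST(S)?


Per alternative of S: FIRST(A) = {a, ε}; FIRST(d) = {d}
FIRST(S) = {a, d, ε}


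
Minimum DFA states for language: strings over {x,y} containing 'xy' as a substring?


KMP-style automaton: 2 progress states + 1 absorbing accept = 3
Minimal DFA: 3 states


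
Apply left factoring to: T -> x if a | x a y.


Common prefix: 'x'
Factored: T -> x T', T' -> if a | a y


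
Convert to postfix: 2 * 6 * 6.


Left to right (same or higher precedence on left)
Postfix: 2 6 * 6 *


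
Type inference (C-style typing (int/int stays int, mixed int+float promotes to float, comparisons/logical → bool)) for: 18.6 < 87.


Operand types: float < int
Rule: comparison yields bool
Result type: bool


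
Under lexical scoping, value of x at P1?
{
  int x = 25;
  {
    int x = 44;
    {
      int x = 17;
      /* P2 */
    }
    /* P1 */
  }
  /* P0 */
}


x declared in the same block as P1
x = 44


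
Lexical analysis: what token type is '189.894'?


Pattern: digits with a decimal point
Type: FLOAT_LITERAL


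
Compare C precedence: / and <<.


'/' is multiplicative (level 10); '<<' is shift (level 8)
Higher level binds tighter
'/' has higher precedence than '<<'


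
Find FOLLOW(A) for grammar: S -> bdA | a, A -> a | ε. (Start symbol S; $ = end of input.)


$ ∈ FOLLOW(S). For each A -> αBβ: add FIRST(β)\{ε} to FOLLOW(B); if β nullable, add FOLLOW(A).
FOLLOW(A) = {$}


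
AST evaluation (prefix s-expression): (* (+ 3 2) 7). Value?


Evaluate inner: (+ 3 2) = 5
Evaluate root: (* 5 7) = 35
Result: 35


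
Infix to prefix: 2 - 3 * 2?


'*' binds tighter: tree is (- 2 (* 3 2))
Prefix: - 2 * 3 2


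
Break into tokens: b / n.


Scan left to right, longest-match per lexeme
Tokens: ID(b), OP(/), ID(n)


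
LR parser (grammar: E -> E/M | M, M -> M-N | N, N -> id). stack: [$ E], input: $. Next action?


start symbol E on stack, input exhausted
Action: accept


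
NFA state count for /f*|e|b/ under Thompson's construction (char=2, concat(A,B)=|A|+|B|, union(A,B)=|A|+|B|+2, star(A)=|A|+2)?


Syntax tree has 3 char leaf(s), 2 union(s), 1 star(s)
chars contribute 3×2 = 6; each union adds +2; each star adds +2
Total: 6 + 4 + 2 = 12 states


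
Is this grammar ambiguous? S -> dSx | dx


balanced d^n…x^n: each string has a unique parse
Unambiguous


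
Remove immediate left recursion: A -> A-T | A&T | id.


Left-recursive alternatives: A-T, A&T; non-recursive: id
Introduce A': A -> idA', A' -> -TA' | &TA' | ε


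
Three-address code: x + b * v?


Break into single-operator statements:
t1 = b * v
t2 = x + t1


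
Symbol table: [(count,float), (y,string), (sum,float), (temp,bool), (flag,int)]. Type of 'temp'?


Lookup 'temp' → type bool


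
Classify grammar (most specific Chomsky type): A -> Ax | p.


Left-linear: every RHS is a terminal or one nonterminal followed by a terminal
Classification: Type 3 (Regular)


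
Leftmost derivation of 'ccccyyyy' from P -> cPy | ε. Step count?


Derivation: P => cPy => ccPyy => cccPyyy => ccccPyyyy => ccccyyyy
Steps: 5


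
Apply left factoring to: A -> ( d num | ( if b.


Common prefix: '('
Factored: A -> ( A', A' -> d num | if b


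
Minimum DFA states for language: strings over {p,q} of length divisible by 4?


Track length mod 4: states 0..3, accept at 0
Minimal DFA: 4 states


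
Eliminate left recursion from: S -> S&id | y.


Left-recursive alternatives: S&id; non-recursive: y
Introduce S': S -> yS', S' -> &idS' | ε


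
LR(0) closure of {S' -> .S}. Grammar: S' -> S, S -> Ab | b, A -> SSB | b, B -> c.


Start: S' -> .S
For each item with dot before a nonterminal B, add B -> .γ for every B-production
Closure: [S' -> .S, S -> .Ab, S -> .b, A -> .SSB, A -> .b]


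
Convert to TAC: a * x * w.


Break into single-operator statements:
t1 = a * x
t2 = t1 * w


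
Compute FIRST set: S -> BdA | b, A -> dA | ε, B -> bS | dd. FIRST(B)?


Per alternative of B: FIRST(bS) = {b}; FIRST(dd) = {d}
FIRST(B) = {b, d}


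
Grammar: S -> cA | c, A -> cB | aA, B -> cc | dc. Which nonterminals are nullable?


A nonterminal is nullable iff some alternative derives ε (directly, or every symbol in it is nullable)
Nullable: {}


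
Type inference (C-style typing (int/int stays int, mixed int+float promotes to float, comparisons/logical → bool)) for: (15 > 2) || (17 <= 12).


Operand types: bool || bool
Rule: logical operators take bool operands and yield bool
Result type: bool


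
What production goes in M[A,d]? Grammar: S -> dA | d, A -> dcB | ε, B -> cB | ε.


For [A, d]: 'd' ∈ FIRST(dcB)
Entry: A -> dcB


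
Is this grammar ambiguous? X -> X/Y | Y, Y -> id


precedence layered via separate nonterminal Y: deterministic
Unambiguous


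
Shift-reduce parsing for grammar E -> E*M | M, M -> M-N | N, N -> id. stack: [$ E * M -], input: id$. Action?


no handle; shift 'id'
Action: shift


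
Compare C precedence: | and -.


'-' is additive (level 9); '|' is bitwise OR (level 3)
Higher level binds tighter
'-' has higher precedence than '|'


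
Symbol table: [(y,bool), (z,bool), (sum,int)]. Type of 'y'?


Lookup 'y' → type bool


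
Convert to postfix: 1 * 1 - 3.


Left to right (same or higher precedence on left)
Postfix: 1 1 * 3 -


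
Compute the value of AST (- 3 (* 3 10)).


Evaluate inner: (* 3 10) = 30
Evaluate root: (- 3 30) = -27
Result: -27


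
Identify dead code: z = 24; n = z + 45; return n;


z is read by n's definition; n is returned
No dead code


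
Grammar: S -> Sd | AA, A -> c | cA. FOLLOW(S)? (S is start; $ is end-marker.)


$ ∈ FOLLOW(S). For each A -> αBβ: add FIRST(β)\{ε} to FOLLOW(B); if β nullable, add FOLLOW(A).
FOLLOW(S) = {$, d}


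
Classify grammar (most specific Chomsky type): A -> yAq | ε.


Single nonterminal LHS, but y^n q^n is not regular
Classification: Type 2 (Context-Free)


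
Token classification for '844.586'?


Pattern: digits with a decimal point
Type: FLOAT_LITERAL


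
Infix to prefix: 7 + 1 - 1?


left-to-right (same/higher precedence on left): tree is (- (+ 7 1) 1)
Prefix: - + 7 1 1


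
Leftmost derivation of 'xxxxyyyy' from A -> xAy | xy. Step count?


Derivation: A => xAy => xxAyy => xxxAyyy => xxxxyyyy
Steps: 4


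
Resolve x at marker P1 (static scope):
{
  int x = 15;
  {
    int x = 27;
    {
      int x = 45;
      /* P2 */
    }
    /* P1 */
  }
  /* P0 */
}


x declared in the same block as P1
x = 27


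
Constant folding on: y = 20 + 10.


20 + 10 = 30 at compile time
Optimized: y = 30


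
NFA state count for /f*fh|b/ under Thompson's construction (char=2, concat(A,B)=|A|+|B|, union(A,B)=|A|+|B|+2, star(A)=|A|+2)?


Syntax tree has 4 char leaf(s), 1 union(s), 1 star(s)
chars contribute 4×2 = 8; each union adds +2; each star adds +2
Total: 8 + 2 + 2 = 12 states


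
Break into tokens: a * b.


Scan left to right, longest-match per lexeme
Tokens: ID(a), OP(*), ID(b)


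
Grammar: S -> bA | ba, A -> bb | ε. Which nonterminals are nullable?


A nonterminal is nullable iff some alternative derives ε (directly, or every symbol in it is nullable)
Nullable: {A}


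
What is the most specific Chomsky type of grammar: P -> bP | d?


Right-linear: every RHS is a terminal or a terminal followed by one nonterminal
Classification: Type 3 (Regular)


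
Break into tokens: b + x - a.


Scan left to right, longest-match per lexeme
Tokens: ID(b), OP(+), ID(x), OP(-), ID(a)


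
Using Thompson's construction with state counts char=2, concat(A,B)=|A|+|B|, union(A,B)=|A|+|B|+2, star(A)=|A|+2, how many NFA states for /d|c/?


Syntax tree has 2 char leaf(s), 1 union(s), 0 star(s)
chars contribute 2×2 = 4; each union adds +2; each star adds +2
Total: 4 + 2 + 0 = 6 states


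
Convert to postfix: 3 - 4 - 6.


Left to right (same or higher precedence on left)
Postfix: 3 4 - 6 -


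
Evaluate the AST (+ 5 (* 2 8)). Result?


Evaluate inner: (* 2 8) = 16
Evaluate root: (+ 5 16) = 21
Result: 21


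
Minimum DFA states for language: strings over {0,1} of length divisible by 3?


Track length mod 3: states 0..2, accept at 0
Minimal DFA: 3 states


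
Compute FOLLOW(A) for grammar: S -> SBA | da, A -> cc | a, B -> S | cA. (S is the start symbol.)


$ ∈ FOLLOW(S). For each A -> αBβ: add FIRST(β)\{ε} to FOLLOW(B); if β nullable, add FOLLOW(A).
FOLLOW(A) = {$, a, c, d}


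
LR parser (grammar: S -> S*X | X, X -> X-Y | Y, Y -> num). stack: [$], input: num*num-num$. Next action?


no handle on stack; shift 'num'
Action: shift


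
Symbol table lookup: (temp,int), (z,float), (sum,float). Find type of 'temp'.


Lookup 'temp' → type int


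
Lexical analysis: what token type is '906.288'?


Pattern: digits with a decimal point
Type: FLOAT_LITERAL


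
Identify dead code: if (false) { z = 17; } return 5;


condition is constant false, so the whole block is unreachable
Dead: 'if (false) { z = 17; }'


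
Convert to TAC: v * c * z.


Break into single-operator statements:
t1 = v * c
t2 = t1 * z


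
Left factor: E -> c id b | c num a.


Common prefix: 'c'
Factored: E -> c E', E' -> id b | num a


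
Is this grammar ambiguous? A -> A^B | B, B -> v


precedence layered via separate nonterminal B: deterministic
Unambiguous


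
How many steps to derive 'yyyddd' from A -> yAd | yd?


Derivation: A => yAd => yyAdd => yyyddd
Steps: 3


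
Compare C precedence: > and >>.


'>>' is shift (level 8); '>' is relational (level 7)
Higher level binds tighter
'>>' has higher precedence than '>'


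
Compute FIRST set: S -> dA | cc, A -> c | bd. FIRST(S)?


Per alternative of S: FIRST(dA) = {d}; FIRST(cc) = {c}
FIRST(S) = {c, d}


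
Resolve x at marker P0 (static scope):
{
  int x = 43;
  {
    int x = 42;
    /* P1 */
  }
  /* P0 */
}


x declared in the same block as P0
x = 43


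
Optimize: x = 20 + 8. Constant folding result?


20 + 8 = 28 at compile time
Optimized: x = 28


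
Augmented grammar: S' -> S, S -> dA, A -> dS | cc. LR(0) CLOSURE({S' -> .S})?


Start: S' -> .S
For each item with dot before a nonterminal B, add B -> .γ for every B-production
Closure: [S' -> .S, S -> .dA]


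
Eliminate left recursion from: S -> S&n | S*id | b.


Left-recursive alternatives: S&n, S*id; non-recursive: b
Introduce S': S -> bS', S' -> &nS' | *idS' | ε


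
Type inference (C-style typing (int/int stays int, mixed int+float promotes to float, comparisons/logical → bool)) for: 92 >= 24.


Operand types: int >= int
Rule: comparison yields bool
Result type: bool


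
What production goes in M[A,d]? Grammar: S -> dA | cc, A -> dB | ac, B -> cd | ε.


For [A, d]: 'd' ∈ FIRST(dB)
Entry: A -> dB


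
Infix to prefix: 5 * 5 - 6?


left-to-right (same/higher precedence on left): tree is (- (* 5 5) 6)
Prefix: - * 5 5 6


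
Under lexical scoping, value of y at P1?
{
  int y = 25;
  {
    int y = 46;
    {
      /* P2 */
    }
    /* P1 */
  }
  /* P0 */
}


y declared in the same block as P1
y = 46


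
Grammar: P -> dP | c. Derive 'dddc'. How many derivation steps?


Derivation: P => dP => ddP => dddP => dddc
Steps: 4


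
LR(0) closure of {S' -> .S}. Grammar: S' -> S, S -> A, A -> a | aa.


Start: S' -> .S
For each item with dot before a nonterminal B, add B -> .γ for every B-production
Closure: [S' -> .S, S -> .A, A -> .a, A -> .aa]


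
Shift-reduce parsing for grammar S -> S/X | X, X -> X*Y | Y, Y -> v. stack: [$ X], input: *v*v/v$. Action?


shift '*' to continue X -> X*Y
Action: shift


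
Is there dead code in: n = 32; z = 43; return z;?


n is assigned but never read
Dead: 'n = 32'


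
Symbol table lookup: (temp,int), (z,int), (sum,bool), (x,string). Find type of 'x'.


Lookup 'x' → type string


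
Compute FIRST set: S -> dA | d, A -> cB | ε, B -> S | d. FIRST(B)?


Per alternative of B: FIRST(S) = {d}; FIRST(d) = {d}
FIRST(B) = {d}


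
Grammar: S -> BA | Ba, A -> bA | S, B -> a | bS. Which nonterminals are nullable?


A nonterminal is nullable iff some alternative derives ε (directly, or every symbol in it is nullable)
Nullable: {}


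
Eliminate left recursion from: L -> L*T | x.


Left-recursive alternatives: L*T; non-recursive: x
Introduce L': L -> xL', L' -> *TL' | ε


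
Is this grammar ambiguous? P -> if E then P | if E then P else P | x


dangling else: 'if E then if E then x else x' parses two ways
Ambiguous


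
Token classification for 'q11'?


Pattern: letter/underscore followed by alphanumerics, not a keyword
Type: IDENTIFIER


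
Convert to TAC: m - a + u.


Break into single-operator statements:
t1 = m - a
t2 = t1 + u


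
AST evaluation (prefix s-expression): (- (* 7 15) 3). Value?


Evaluate inner: (* 7 15) = 105
Evaluate root: (- 105 3) = 102
Result: 102


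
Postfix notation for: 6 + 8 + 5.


Left to right (same or higher precedence on left)
Postfix: 6 8 + 5 +


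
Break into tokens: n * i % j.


Scan left to right, longest-match per lexeme
Tokens: ID(n), OP(*), ID(i), OP(%), ID(j)


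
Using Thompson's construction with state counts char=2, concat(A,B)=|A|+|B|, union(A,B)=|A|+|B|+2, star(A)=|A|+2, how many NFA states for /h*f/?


Syntax tree has 2 char leaf(s), 0 union(s), 1 star(s)
chars contribute 2×2 = 4; each union adds +2; each star adds +2
Total: 4 + 0 + 2 = 6 states


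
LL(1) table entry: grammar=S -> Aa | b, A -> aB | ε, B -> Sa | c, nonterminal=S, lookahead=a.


For [S, a]: 'a' ∈ FIRST(Aa)
Entry: S -> Aa


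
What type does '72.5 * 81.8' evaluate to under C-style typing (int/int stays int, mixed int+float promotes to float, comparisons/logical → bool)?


Operand types: float * float
Rule: mixed int/float promotes to float; int/int stays int
Result type: float


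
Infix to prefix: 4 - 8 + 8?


left-to-right (same/higher precedence on left): tree is (+ (- 4 8) 8)
Prefix: + - 4 8 8


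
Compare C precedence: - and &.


'-' is additive (level 9); '&' is bitwise AND (level 5)
Higher level binds tighter
'-' has higher precedence than '&'


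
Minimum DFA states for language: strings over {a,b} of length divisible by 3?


Track length mod 3: states 0..2, accept at 0
Minimal DFA: 3 states


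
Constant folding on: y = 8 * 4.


8 * 4 = 32 at compile time
Optimized: y = 32


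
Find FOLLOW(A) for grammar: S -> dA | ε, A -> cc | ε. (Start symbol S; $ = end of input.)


$ ∈ FOLLOW(S). For each A -> αBβ: add FIRST(β)\{ε} to FOLLOW(B); if β nullable, add FOLLOW(A).
FOLLOW(A) = {$}


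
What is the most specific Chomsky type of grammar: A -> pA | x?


Right-linear: every RHS is a terminal or a terminal followed by one nonterminal
Classification: Type 3 (Regular)


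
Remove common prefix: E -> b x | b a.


Common prefix: 'b'
Factored: E -> b E', E' -> x | a


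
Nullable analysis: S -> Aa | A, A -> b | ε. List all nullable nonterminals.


A nonterminal is nullable iff some alternative derives ε (directly, or every symbol in it is nullable)
Nullable: {A, S}


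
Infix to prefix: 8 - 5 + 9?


left-to-right (same/higher precedence on left): tree is (+ (- 8 5) 9)
Prefix: + - 8 5 9


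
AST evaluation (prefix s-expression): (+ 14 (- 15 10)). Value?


Evaluate inner: (- 15 10) = 5
Evaluate root: (+ 14 5) = 19
Result: 19


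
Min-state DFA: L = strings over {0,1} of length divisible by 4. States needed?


Track length mod 4: states 0..3, accept at 0
Minimal DFA: 4 states


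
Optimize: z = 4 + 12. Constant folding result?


4 + 12 = 16 at compile time
Optimized: z = 16


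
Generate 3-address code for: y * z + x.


Break into single-operator statements:
t1 = y * z
t2 = t1 + x


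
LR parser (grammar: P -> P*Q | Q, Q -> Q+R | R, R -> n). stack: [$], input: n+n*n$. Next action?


no handle on stack; shift 'n'
Action: shift


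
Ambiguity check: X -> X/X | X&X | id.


'id/id&id' has two parse trees (no precedence encoded between / and &)
Ambiguous


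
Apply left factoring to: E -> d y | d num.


Common prefix: 'd'
Factored: E -> d E', E' -> y | num


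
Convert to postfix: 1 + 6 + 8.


Left to right (same or higher precedence on left)
Postfix: 1 6 + 8 +


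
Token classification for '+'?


Pattern: operator symbol
Type: OPERATOR


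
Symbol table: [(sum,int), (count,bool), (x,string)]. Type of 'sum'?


Lookup 'sum' → type int


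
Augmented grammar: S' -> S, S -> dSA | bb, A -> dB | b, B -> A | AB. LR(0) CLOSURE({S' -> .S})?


Start: S' -> .S
For each item with dot before a nonterminal B, add B -> .γ for every B-production
Closure: [S' -> .S, S -> .dSA, S -> .bb]


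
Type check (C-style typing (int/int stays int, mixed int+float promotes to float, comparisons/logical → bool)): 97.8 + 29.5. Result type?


Operand types: float + float
Rule: mixed int/float promotes to float; int/int stays int
Result type: float


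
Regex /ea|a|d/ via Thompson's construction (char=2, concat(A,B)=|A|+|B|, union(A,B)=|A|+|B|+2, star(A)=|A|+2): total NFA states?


Syntax tree has 4 char leaf(s), 2 union(s), 0 star(s)
chars contribute 4×2 = 8; each union adds +2; each star adds +2
Total: 8 + 4 + 0 = 12 states


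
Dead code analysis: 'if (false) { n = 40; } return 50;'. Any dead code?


condition is constant false, so the whole block is unreachable
Dead: 'if (false) { n = 40; }'


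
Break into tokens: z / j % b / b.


Scan left to right, longest-match per lexeme
Tokens: ID(z), OP(/), ID(j), OP(%), ID(b), OP(/), ID(b)


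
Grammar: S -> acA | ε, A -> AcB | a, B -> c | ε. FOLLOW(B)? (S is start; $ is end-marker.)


$ ∈ FOLLOW(S). For each A -> αBβ: add FIRST(β)\{ε} to FOLLOW(B); if β nullable, add FOLLOW(A).
FOLLOW(B) = {$, c}


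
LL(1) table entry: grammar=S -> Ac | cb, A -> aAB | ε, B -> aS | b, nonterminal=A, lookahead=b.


For [A, b]: ε is nullable and 'b' ∈ FOLLOW(A)
Entry: A -> ε


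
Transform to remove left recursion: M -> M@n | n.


Left-recursive alternatives: M@n; non-recursive: n
Introduce M': M -> nM', M' -> @nM' | ε


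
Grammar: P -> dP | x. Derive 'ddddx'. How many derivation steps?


Derivation: P => dP => ddP => dddP => ddddP => ddddx
Steps: 5


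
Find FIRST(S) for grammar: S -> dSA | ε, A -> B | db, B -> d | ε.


Per alternative of S: FIRST(dSA) = {d}; FIRST(ε) = {ε}
FIRST(S) = {d, ε}


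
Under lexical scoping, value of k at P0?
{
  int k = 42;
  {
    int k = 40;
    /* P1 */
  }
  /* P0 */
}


k declared in the same block as P0
k = 42


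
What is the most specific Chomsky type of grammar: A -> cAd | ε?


Single nonterminal LHS, but c^n d^n is not regular
Classification: Type 2 (Context-Free)


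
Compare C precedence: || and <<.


'<<' is shift (level 8); '||' is logical OR (level 1)
Higher level binds tighter
'<<' has higher precedence than '||'


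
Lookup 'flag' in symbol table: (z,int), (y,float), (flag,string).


Lookup 'flag' → type string


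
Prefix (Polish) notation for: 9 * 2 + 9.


left-to-right (same/higher precedence on left): tree is (+ (* 9 2) 9)
Prefix: + * 9 2 9


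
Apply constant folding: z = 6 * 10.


6 * 10 = 60 at compile time
Optimized: z = 60


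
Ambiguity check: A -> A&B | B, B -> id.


precedence layered via separate nonterminal B: deterministic
Unambiguous


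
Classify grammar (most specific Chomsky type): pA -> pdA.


LHS has context (more than one symbol) and |LHS| ≤ |RHS|
Classification: Type 1 (Context-Sensitive)


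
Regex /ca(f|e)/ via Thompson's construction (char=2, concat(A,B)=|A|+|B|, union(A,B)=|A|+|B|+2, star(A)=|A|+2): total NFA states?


Syntax tree has 4 char leaf(s), 1 union(s), 0 star(s)
chars contribute 4×2 = 8; each union adds +2; each star adds +2
Total: 8 + 2 + 0 = 10 states


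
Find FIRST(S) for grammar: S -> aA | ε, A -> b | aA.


Per alternative of S: FIRST(aA) = {a}; FIRST(ε) = {ε}
FIRST(S) = {a, ε}


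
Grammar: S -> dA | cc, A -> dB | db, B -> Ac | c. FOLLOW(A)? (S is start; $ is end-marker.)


$ ∈ FOLLOW(S). For each A -> αBβ: add FIRST(β)\{ε} to FOLLOW(B); if β nullable, add FOLLOW(A).
FOLLOW(A) = {$, c}


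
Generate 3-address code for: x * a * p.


Break into single-operator statements:
t1 = x * a
t2 = t1 * p


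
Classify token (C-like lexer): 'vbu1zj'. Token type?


Pattern: letter/underscore followed by alphanumerics, not a keyword
Type: IDENTIFIER


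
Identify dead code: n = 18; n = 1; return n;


first assignment to n is overwritten before any read
Dead: 'n = 18'


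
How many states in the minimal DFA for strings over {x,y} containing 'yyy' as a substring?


KMP-style automaton: 3 progress states + 1 absorbing accept = 4
Minimal DFA: 4 states


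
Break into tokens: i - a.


Scan left to right, longest-match per lexeme
Tokens: ID(i), OP(-), ID(a)


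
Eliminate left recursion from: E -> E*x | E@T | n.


Left-recursive alternatives: E*x, E@T; non-recursive: n
Introduce E': E -> nE', E' -> *xE' | @TE' | ε


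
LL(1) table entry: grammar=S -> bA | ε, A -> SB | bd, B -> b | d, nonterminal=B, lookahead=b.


For [B, b]: 'b' ∈ FIRST(b)
Entry: B -> b


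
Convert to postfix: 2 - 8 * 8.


* has higher precedence, evaluate 8*8 first
Postfix: 2 8 8 * -


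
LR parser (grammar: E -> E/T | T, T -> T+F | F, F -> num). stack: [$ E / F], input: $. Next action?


'F' (not preceded by T+) is the handle for T -> F
Action: reduce (T -> F)


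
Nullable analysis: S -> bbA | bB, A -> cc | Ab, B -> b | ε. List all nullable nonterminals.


A nonterminal is nullable iff some alternative derives ε (directly, or every symbol in it is nullable)
Nullable: {B}


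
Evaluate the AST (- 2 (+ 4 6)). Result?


Evaluate inner: (+ 4 6) = 10
Evaluate root: (- 2 10) = -8
Result: -8


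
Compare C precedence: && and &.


'&' is bitwise AND (level 5); '&&' is logical AND (level 2)
Higher level binds tighter
'&' has higher precedence than '&&'


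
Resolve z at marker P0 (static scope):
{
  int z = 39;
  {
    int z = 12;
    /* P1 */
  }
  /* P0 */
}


z declared in the same block as P0
z = 39


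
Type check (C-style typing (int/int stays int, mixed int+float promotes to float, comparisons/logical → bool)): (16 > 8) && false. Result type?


Operand types: bool && bool
Rule: logical operators take bool operands and yield bool
Result type: bool


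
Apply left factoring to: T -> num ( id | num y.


Common prefix: 'num'
Factored: T -> num T', T' -> ( id | y


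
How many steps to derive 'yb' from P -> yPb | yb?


Derivation: P => yb
Steps: 1


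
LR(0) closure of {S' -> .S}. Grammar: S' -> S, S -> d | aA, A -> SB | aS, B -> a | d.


Start: S' -> .S
For each item with dot before a nonterminal B, add B -> .γ for every B-production
Closure: [S' -> .S, S -> .d, S -> .aA]


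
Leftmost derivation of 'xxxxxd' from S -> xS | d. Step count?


Derivation: S => xS => xxS => xxxS => xxxxS => xxxxxS => xxxxxd
Steps: 6


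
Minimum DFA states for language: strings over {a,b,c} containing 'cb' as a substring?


KMP-style automaton: 2 progress states + 1 absorbing accept = 3
Minimal DFA: 3 states


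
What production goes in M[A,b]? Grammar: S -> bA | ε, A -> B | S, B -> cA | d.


For [A, b]: 'b' ∈ FIRST(S)
Entry: A -> S


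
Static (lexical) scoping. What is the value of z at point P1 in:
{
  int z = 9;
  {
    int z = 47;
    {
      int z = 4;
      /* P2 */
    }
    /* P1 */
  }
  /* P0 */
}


z declared in the same block as P1
z = 47


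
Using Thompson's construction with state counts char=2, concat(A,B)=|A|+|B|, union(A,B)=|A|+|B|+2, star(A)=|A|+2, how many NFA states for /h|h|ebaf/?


Syntax tree has 6 char leaf(s), 2 union(s), 0 star(s)
chars contribute 6×2 = 12; each union adds +2; each star adds +2
Total: 12 + 4 + 0 = 16 states


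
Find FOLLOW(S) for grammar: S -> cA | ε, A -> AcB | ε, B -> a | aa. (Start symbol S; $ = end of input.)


$ ∈ FOLLOW(S). For each A -> αBβ: add FIRST(β)\{ε} to FOLLOW(B); if β nullable, add FOLLOW(A).
FOLLOW(S) = {$}


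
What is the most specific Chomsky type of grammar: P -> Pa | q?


Left-linear: every RHS is a terminal or one nonterminal followed by a terminal
Classification: Type 3 (Regular)


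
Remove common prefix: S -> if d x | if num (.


Common prefix: 'if'
Factored: S -> if S', S' -> d x | num (


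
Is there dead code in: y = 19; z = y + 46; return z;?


y is read by z's definition; z is returned
No dead code


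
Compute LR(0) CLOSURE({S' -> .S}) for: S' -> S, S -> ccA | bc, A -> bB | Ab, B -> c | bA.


Start: S' -> .S
For each item with dot before a nonterminal B, add B -> .γ for every B-production
Closure: [S' -> .S, S -> .ccA, S -> .bc]


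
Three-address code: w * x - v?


Break into single-operator statements:
t1 = w * x
t2 = t1 - v


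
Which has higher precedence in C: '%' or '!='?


'%' is multiplicative (level 10); '!=' is equality (level 6)
Higher level binds tighter
'%' has higher precedence than '!='


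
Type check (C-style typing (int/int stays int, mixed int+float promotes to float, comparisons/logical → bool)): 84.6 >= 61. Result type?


Operand types: float >= int
Rule: comparison yields bool
Result type: bool


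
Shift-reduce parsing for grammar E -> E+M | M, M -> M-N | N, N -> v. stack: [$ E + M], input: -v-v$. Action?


'-' can extend M; shift to build M -> M-N
Action: shift


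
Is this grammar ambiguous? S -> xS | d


right-linear, alternatives start with distinct terminals 'x' vs 'd': unique leftmost derivation
Unambiguous


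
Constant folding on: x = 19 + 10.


19 + 10 = 29 at compile time
Optimized: x = 29


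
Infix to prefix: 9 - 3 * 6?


'*' binds tighter: tree is (- 9 (* 3 6))
Prefix: - 9 * 3 6


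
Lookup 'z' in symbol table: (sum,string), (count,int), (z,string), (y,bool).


Lookup 'z' → type string


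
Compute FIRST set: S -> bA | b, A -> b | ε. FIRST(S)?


Per alternative of S: FIRST(bA) = {b}; FIRST(b) = {b}
FIRST(S) = {b}


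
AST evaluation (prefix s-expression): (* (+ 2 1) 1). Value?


Evaluate inner: (+ 2 1) = 3
Evaluate root: (* 3 1) = 3
Result: 3


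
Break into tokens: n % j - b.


Scan left to right, longest-match per lexeme
Tokens: ID(n), OP(%), ID(j), OP(-), ID(b)


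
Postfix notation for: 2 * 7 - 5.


Left to right (same or higher precedence on left)
Postfix: 2 7 * 5 -


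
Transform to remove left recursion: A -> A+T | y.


Left-recursive alternatives: A+T; non-recursive: y
Introduce A': A -> yA', A' -> +TA' | ε


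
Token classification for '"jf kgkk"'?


Pattern: double-quoted sequence
Type: STRING_LITERAL


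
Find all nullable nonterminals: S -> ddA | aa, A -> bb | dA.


A nonterminal is nullable iff some alternative derives ε (directly, or every symbol in it is nullable)
Nullable: {}


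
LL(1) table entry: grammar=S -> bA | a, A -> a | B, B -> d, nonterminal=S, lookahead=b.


For [S, b]: 'b' ∈ FIRST(bA)
Entry: S -> bA


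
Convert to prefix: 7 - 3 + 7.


left-to-right (same/higher precedence on left): tree is (+ (- 7 3) 7)
Prefix: + - 7 3 7


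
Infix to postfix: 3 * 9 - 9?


Left to right (same or higher precedence on left)
Postfix: 3 9 * 9 -


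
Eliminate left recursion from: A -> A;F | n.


Left-recursive alternatives: A;F; non-recursive: n
Introduce A': A -> nA', A' -> ;FA' | ε


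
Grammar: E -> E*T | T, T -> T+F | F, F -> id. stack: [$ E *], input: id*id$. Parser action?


no handle ('E*' is not any RHS); shift 'id'
Action: shift


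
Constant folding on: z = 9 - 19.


9 - 19 = -10 at compile time
Optimized: z = -10


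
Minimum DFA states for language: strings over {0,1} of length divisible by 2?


Track length mod 2: states 0..1, accept at 0
Minimal DFA: 2 states


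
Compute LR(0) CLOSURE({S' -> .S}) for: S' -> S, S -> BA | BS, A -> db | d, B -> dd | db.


Start: S' -> .S
For each item with dot before a nonterminal B, add B -> .γ for every B-production
Closure: [S' -> .S, S -> .BA, S -> .BS, B -> .dd, B -> .db]


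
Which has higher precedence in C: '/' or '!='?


'/' is multiplicative (level 10); '!=' is equality (level 6)
Higher level binds tighter
'/' has higher precedence than '!='


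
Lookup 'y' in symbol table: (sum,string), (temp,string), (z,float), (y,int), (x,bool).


Lookup 'y' → type int


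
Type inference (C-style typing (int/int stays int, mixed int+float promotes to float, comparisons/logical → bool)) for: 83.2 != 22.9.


Operand types: float != float
Rule: comparison yields bool
Result type: bool


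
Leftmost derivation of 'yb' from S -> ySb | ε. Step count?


Derivation: S => ySb => yb
Steps: 2


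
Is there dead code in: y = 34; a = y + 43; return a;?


y is read by a's definition; a is returned
No dead code


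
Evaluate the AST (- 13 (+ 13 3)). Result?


Evaluate inner: (+ 13 3) = 16
Evaluate root: (- 13 16) = -3
Result: -3


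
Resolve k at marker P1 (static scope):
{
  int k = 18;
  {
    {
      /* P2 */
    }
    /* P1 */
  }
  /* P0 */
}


P1's block does not declare k; resolves to the enclosing declaration at depth 0
k = 18


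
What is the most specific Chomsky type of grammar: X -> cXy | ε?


Single nonterminal LHS, but c^n y^n is not regular
Classification: Type 2 (Context-Free)


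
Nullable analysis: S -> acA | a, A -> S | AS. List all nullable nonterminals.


A nonterminal is nullable iff some alternative derives ε (directly, or every symbol in it is nullable)
Nullable: {}


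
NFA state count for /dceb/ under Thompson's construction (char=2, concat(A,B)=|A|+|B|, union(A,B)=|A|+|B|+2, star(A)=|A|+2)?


Syntax tree has 4 char leaf(s), 0 union(s), 0 star(s)
chars contribute 4×2 = 8; each union adds +2; each star adds +2
Total: 8 + 0 + 0 = 8 states


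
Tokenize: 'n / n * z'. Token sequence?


Scan left to right, longest-match per lexeme
Tokens: ID(n), OP(/), ID(n), OP(*), ID(z)


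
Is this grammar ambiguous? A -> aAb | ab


balanced a^n…b^n: each string has a unique parse
Unambiguous


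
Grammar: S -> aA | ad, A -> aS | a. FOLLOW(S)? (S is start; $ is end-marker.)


$ ∈ FOLLOW(S). For each A -> αBβ: add FIRST(β)\{ε} to FOLLOW(B); if β nullable, add FOLLOW(A).
FOLLOW(S) = {$}


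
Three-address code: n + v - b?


Break into single-operator statements:
t1 = n + v
t2 = t1 - b


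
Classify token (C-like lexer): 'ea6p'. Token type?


Pattern: letter/underscore followed by alphanumerics, not a keyword
Type: IDENTIFIER


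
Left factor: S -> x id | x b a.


Common prefix: 'x'
Factored: S -> x S', S' -> id | b a


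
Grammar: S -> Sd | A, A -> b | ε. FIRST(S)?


Per alternative of S: FIRST(Sd) = {b, d}; FIRST(A) = {b, ε}
FIRST(S) = {b, d, ε}


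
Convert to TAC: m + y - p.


Break into single-operator statements:
t1 = m + y
t2 = t1 - p


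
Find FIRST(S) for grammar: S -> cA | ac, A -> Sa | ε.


Per alternative of S: FIRST(cA) = {c}; FIRST(ac) = {a}
FIRST(S) = {a, c}


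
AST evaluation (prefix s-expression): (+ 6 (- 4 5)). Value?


Evaluate inner: (- 4 5) = -1
Evaluate root: (+ 6 -1) = 5
Result: 5


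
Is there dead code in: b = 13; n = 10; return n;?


b is assigned but never read
Dead: 'b = 13'


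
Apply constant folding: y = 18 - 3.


18 - 3 = 15 at compile time
Optimized: y = 15


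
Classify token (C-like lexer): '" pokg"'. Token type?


Pattern: double-quoted sequence
Type: STRING_LITERAL


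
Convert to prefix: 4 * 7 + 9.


left-to-right (same/higher precedence on left): tree is (+ (* 4 7) 9)
Prefix: + * 4 7 9


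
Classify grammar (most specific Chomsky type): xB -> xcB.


LHS has context (more than one symbol) and |LHS| ≤ |RHS|
Classification: Type 1 (Context-Sensitive)


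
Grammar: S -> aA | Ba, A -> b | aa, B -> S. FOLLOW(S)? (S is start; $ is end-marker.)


$ ∈ FOLLOW(S). For each A -> αBβ: add FIRST(β)\{ε} to FOLLOW(B); if β nullable, add FOLLOW(A).
FOLLOW(S) = {$, a}


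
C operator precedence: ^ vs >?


'>' is relational (level 7); '^' is bitwise XOR (level 4)
Higher level binds tighter
'>' has higher precedence than '^'


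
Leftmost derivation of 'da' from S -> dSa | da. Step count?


Derivation: S => da
Steps: 1


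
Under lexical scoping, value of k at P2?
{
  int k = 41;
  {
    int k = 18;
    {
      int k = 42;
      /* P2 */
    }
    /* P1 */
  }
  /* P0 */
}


k declared in the same block as P2
k = 42


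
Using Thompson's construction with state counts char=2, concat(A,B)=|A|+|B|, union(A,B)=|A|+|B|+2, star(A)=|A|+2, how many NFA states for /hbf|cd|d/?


Syntax tree has 6 char leaf(s), 2 union(s), 0 star(s)
chars contribute 6×2 = 12; each union adds +2; each star adds +2
Total: 12 + 4 + 0 = 16 states


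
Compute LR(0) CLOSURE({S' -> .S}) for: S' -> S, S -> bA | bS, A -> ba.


Start: S' -> .S
For each item with dot before a nonterminal B, add B -> .γ for every B-production
Closure: [S' -> .S, S -> .bA, S -> .bS]


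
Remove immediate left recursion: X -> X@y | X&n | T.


Left-recursive alternatives: X@y, X&n; non-recursive: T
Introduce X': X -> TX', X' -> @yX' | &nX' | ε


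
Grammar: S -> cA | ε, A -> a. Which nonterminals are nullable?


A nonterminal is nullable iff some alternative derives ε (directly, or every symbol in it is nullable)
Nullable: {S}


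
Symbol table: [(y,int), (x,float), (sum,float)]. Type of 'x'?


Lookup 'x' → type float


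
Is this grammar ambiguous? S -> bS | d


right-linear, alternatives start with distinct terminals 'b' vs 'd': unique leftmost derivation
Unambiguous


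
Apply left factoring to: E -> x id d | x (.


Common prefix: 'x'
Factored: E -> x E', E' -> id d | (


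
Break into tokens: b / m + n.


Scan left to right, longest-match per lexeme
Tokens: ID(b), OP(/), ID(m), OP(+), ID(n)


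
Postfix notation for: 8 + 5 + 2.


Left to right (same or higher precedence on left)
Postfix: 8 5 + 2 +


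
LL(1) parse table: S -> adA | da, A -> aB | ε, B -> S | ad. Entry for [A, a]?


For [A, a]: 'a' ∈ FIRST(aB)
Entry: A -> aB


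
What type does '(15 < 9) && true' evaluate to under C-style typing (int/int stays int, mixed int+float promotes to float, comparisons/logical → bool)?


Operand types: bool && bool
Rule: logical operators take bool operands and yield bool
Result type: bool


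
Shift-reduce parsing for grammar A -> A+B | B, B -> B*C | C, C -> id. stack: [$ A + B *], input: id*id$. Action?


no handle; shift 'id'
Action: shift


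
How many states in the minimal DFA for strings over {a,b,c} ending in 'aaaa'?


Track the longest suffix of input matching a prefix of 'aaaa': 5 classes (prefixes of length 0..4)
Minimal DFA: 5 states


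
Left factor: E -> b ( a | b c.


Common prefix: 'b'
Factored: E -> b E', E' -> ( a | c


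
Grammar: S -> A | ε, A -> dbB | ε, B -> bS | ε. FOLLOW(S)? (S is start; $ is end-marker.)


$ ∈ FOLLOW(S). For each A -> αBβ: add FIRST(β)\{ε} to FOLLOW(B); if β nullable, add FOLLOW(A).
FOLLOW(S) = {$}


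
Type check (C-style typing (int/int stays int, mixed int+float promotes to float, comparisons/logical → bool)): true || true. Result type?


Operand types: bool || bool
Rule: logical operators take bool operands and yield bool
Result type: bool


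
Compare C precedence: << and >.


'<<' is shift (level 8); '>' is relational (level 7)
Higher level binds tighter
'<<' has higher precedence than '>'


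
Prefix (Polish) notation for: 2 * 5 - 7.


left-to-right (same/higher precedence on left): tree is (- (* 2 5) 7)
Prefix: - * 2 5 7


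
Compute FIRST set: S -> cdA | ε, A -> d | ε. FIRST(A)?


Per alternative of A: FIRST(d) = {d}; FIRST(ε) = {ε}
FIRST(A) = {d, ε}


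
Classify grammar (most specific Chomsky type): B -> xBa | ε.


Single nonterminal LHS, but x^n a^n is not regular
Classification: Type 2 (Context-Free)


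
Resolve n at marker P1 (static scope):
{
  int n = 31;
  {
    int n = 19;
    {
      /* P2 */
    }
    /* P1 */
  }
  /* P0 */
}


n declared in the same block as P1
n = 19


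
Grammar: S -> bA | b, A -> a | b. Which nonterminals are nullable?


A nonterminal is nullable iff some alternative derives ε (directly, or every symbol in it is nullable)
Nullable: {}


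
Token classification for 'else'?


Pattern: reserved word
Type: KEYWORD


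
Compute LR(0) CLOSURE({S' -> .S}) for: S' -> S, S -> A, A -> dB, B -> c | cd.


Start: S' -> .S
For each item with dot before a nonterminal B, add B -> .γ for every B-production
Closure: [S' -> .S, S -> .A, A -> .dB]


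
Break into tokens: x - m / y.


Scan left to right, longest-match per lexeme
Tokens: ID(x), OP(-), ID(m), OP(/), ID(y)


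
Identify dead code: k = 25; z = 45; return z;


k is assigned but never read
Dead: 'k = 25'
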